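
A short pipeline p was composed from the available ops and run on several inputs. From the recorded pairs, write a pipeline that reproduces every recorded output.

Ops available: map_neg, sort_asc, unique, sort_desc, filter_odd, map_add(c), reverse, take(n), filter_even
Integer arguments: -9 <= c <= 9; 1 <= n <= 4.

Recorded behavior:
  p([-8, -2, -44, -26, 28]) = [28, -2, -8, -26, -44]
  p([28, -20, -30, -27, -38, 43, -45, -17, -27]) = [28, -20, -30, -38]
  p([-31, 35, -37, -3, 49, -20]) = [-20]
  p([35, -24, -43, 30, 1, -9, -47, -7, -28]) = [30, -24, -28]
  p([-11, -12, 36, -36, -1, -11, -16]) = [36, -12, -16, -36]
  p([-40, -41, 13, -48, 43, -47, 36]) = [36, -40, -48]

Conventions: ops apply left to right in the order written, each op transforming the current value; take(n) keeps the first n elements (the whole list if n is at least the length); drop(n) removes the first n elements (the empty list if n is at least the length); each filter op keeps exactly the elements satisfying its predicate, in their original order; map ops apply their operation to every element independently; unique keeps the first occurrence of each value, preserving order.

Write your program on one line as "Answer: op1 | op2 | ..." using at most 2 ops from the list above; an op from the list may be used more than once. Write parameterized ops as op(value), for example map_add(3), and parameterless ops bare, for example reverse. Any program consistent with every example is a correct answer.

sort_desc | filter_even

Check, running the answer program on each example:
  [-8, -2, -44, -26, 28] -> [28, -2, -8, -26, -44] -> [28, -2, -8, -26, -44]
  [28, -20, -30, -27, -38, 43, -45, -17, -27] -> [43, 28, -17, -20, -27, -27, -30, -38, -45] -> [28, -20, -30, -38]
  [-31, 35, -37, -3, 49, -20] -> [49, 35, -3, -20, -31, -37] -> [-20]
  [35, -24, -43, 30, 1, -9, -47, -7, -28] -> [35, 30, 1, -7, -9, -24, -28, -43, -47] -> [30, -24, -28]
  [-11, -12, 36, -36, -1, -11, -16] -> [36, -1, -11, -11, -12, -16, -36] -> [36, -12, -16, -36]
  [-40, -41, 13, -48, 43, -47, 36] -> [43, 36, 13, -40, -41, -47, -48] -> [36, -40, -48]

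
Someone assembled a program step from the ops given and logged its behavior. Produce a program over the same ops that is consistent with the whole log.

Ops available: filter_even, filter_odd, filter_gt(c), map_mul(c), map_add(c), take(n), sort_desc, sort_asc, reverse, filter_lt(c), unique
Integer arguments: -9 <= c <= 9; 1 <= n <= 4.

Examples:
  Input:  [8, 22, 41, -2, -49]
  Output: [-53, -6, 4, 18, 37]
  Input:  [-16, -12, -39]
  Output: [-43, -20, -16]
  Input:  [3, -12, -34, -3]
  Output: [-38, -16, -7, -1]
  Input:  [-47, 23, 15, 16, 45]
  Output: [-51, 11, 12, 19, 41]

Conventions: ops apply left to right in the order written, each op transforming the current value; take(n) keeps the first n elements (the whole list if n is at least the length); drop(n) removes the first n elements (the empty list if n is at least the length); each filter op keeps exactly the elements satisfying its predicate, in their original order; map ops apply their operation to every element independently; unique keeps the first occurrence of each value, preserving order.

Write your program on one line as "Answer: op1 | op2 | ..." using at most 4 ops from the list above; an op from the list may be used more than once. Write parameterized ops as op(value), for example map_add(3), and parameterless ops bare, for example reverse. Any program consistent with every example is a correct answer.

map_add(-4) | reverse | sort_asc

Check, running the answer program on each example:
  [8, 22, 41, -2, -49] -> [4, 18, 37, -6, -53] -> [-53, -6, 37, 18, 4] -> [-53, -6, 4, 18, 37]
  [-16, -12, -39] -> [-20, -16, -43] -> [-43, -16, -20] -> [-43, -20, -16]
  [3, -12, -34, -3] -> [-1, -16, -38, -7] -> [-7, -38, -16, -1] -> [-38, -16, -7, -1]
  [-47, 23, 15, 16, 45] -> [-51, 19, 11, 12, 41] -> [41, 12, 11, 19, -51] -> [-51, 11, 12, 19, 41]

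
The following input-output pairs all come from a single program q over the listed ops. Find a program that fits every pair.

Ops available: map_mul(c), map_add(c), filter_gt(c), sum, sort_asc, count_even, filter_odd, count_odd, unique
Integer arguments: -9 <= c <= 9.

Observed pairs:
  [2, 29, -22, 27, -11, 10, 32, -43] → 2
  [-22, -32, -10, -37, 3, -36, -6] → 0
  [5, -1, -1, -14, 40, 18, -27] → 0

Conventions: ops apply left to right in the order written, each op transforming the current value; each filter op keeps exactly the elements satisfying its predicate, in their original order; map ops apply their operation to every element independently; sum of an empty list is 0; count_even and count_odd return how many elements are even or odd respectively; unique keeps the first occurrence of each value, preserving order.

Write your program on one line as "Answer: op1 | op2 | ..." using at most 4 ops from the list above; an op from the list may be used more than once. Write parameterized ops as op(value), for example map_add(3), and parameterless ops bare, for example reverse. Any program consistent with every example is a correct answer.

filter_gt(8) | filter_odd | map_mul(-4) | count_even

Check, running the answer program on each example:
  [2, 29, -22, 27, -11, 10, 32, -43] -> [29, 27, 10, 32] -> [29, 27] -> [-116, -108] -> 2
  [-22, -32, -10, -37, 3, -36, -6] -> [] -> [] -> [] -> 0
  [5, -1, -1, -14, 40, 18, -27] -> [40, 18] -> [] -> [] -> 0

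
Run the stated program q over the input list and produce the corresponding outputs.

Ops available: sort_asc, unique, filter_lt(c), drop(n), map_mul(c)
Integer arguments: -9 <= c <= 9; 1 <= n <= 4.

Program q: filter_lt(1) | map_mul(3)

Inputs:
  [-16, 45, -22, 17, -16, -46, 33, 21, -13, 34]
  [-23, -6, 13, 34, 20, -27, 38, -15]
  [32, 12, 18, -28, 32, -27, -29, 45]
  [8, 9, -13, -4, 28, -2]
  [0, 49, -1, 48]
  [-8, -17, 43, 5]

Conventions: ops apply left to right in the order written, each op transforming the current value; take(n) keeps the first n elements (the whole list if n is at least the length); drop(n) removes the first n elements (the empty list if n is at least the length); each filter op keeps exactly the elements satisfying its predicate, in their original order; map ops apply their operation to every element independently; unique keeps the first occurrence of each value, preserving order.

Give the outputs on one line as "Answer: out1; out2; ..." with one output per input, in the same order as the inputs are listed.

[-48, -66, -48, -138, -39]; [-69, -18, -81, -45]; [-84, -81, -87]; [-39, -12, -6]; [0, -3]; [-24, -51]

Execution, op by op:
  [-16, 45, -22, 17, -16, -46, 33, 21, -13, 34] -> [-16, -22, -16, -46, -13] -> [-48, -66, -48, -138, -39]
  [-23, -6, 13, 34, 20, -27, 38, -15] -> [-23, -6, -27, -15] -> [-69, -18, -81, -45]
  [32, 12, 18, -28, 32, -27, -29, 45] -> [-28, -27, -29] -> [-84, -81, -87]
  [8, 9, -13, -4, 28, -2] -> [-13, -4, -2] -> [-39, -12, -6]
  [0, 49, -1, 48] -> [0, -1] -> [0, -3]
  [-8, -17, 43, 5] -> [-8, -17] -> [-24, -51]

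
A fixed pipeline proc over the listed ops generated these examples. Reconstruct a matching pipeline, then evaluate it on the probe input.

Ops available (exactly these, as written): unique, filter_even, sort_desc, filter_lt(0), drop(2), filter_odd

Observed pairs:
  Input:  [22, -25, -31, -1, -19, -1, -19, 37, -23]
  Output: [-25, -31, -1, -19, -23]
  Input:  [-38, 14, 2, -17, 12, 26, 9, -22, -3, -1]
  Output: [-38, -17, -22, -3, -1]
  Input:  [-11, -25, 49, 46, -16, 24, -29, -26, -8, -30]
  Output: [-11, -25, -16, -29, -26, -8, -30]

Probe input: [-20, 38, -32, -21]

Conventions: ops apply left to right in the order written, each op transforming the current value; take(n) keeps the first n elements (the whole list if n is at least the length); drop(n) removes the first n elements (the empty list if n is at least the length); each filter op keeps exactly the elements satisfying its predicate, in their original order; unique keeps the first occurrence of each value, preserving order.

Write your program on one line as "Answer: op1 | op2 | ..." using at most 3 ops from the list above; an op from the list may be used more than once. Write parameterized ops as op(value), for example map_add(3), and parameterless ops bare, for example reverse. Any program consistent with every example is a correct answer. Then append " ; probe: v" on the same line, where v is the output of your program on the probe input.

unique | filter_lt(0) ; probe: [-20, -32, -21]

Check, running the answer program on each example:
  [22, -25, -31, -1, -19, -1, -19, 37, -23] -> [22, -25, -31, -1, -19, 37, -23] -> [-25, -31, -1, -19, -23]
  [-38, 14, 2, -17, 12, 26, 9, -22, -3, -1] -> [-38, 14, 2, -17, 12, 26, 9, -22, -3, -1] -> [-38, -17, -22, -3, -1]
  [-11, -25, 49, 46, -16, 24, -29, -26, -8, -30] -> [-11, -25, 49, 46, -16, 24, -29, -26, -8, -30] -> [-11, -25, -16, -29, -26, -8, -30]
  probe: [-20, 38, -32, -21] -> [-20, 38, -32, -21] -> [-20, -32, -21]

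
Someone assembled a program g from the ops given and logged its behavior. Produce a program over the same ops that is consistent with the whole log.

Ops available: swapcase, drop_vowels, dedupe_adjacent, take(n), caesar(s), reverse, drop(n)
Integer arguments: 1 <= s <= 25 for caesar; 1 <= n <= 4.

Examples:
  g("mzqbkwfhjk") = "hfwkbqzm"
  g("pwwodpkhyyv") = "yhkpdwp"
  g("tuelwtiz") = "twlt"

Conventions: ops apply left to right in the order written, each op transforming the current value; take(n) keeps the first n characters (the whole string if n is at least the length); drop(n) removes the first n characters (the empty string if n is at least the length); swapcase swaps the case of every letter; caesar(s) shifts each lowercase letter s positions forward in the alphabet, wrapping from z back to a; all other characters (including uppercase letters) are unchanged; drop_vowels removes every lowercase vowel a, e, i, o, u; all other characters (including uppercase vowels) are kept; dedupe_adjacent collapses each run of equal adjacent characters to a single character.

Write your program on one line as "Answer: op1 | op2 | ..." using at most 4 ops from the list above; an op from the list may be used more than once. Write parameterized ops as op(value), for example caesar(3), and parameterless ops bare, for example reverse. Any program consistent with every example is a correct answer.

reverse | drop(2) | dedupe_adjacent | drop_vowels

Check, running the answer program on each example:
  "mzqbkwfhjk" -> "kjhfwkbqzm" -> "hfwkbqzm" -> "hfwkbqzm" -> "hfwkbqzm"
  "pwwodpkhyyv" -> "vyyhkpdowwp" -> "yhkpdowwp" -> "yhkpdowp" -> "yhkpdwp"
  "tuelwtiz" -> "zitwleut" -> "twleut" -> "twleut" -> "twlt"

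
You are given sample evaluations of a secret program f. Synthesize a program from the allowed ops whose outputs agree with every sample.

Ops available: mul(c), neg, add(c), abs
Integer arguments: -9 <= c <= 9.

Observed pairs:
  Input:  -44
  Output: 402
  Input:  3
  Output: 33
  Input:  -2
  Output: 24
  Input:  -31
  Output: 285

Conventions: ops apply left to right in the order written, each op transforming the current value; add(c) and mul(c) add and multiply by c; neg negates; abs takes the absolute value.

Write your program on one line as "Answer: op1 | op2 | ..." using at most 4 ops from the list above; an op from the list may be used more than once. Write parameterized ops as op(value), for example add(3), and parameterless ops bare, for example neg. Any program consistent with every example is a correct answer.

neg | mul(-9) | abs | add(6)

Check, running the answer program on each example:
  -44 -> 44 -> -396 -> 396 -> 402
  3 -> -3 -> 27 -> 27 -> 33
  -2 -> 2 -> -18 -> 18 -> 24
  -31 -> 31 -> -279 -> 279 -> 285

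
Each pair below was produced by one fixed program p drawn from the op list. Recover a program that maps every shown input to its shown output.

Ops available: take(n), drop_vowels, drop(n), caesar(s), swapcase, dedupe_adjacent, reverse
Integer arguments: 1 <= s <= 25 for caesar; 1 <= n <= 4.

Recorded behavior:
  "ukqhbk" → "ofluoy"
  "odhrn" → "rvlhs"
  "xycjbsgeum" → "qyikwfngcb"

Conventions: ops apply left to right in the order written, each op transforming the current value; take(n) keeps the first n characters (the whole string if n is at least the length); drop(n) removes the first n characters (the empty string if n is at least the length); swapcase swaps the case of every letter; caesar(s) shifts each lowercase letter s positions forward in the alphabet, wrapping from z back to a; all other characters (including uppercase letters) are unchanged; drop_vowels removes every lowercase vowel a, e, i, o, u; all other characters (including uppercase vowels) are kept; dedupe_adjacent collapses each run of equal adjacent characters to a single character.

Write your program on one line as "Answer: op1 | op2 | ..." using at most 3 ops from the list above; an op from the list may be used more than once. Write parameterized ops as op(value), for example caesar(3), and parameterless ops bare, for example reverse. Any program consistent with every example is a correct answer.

caesar(22) | caesar(8) | reverse

Check, running the answer program on each example:
  "ukqhbk" -> "qgmdxg" -> "youlfo" -> "ofluoy"
  "odhrn" -> "kzdnj" -> "shlvr" -> "rvlhs"
  "xycjbsgeum" -> "tuyfxocaqi" -> "bcgnfwkiyq" -> "qyikwfngcb"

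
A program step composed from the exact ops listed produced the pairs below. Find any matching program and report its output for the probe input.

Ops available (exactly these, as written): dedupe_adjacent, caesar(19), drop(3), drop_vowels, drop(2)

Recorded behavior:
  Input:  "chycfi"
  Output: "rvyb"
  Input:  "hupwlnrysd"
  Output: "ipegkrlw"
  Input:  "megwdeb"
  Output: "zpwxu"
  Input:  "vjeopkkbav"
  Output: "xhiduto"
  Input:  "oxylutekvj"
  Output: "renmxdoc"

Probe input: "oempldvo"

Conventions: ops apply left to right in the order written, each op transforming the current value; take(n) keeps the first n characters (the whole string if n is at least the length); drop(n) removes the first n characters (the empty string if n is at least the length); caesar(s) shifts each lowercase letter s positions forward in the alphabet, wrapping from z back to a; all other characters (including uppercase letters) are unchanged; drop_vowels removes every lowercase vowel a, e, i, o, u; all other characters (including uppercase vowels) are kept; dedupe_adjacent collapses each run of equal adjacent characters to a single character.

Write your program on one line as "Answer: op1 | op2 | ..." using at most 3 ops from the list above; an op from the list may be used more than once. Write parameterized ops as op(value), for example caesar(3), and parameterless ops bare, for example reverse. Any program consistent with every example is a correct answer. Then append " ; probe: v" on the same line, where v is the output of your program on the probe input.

dedupe_adjacent | drop(2) | caesar(19) ; probe: "fiewoh"

Check, running the answer program on each example:
  "chycfi" -> "chycfi" -> "ycfi" -> "rvyb"
  "hupwlnrysd" -> "hupwlnrysd" -> "pwlnrysd" -> "ipegkrlw"
  "megwdeb" -> "megwdeb" -> "gwdeb" -> "zpwxu"
  "vjeopkkbav" -> "vjeopkbav" -> "eopkbav" -> "xhiduto"
  "oxylutekvj" -> "oxylutekvj" -> "ylutekvj" -> "renmxdoc"
  probe: "oempldvo" -> "oempldvo" -> "mpldvo" -> "fiewoh"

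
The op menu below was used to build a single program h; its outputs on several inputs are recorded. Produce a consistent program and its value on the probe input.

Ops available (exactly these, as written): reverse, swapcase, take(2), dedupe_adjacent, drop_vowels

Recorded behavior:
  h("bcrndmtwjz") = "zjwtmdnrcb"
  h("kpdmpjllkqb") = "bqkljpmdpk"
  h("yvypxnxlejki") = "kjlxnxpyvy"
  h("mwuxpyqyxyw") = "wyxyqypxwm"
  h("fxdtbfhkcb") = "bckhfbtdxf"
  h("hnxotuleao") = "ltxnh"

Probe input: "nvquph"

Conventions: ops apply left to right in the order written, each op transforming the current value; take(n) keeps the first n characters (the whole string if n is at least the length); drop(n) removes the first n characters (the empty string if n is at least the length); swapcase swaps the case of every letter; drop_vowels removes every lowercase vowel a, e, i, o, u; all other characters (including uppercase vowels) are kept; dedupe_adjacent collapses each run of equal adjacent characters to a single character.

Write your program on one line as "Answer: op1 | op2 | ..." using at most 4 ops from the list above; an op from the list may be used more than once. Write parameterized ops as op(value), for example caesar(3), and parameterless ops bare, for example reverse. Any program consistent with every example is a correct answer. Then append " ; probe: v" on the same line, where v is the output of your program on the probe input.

reverse | drop_vowels | dedupe_adjacent ; probe: "hpqvn"

Check, running the answer program on each example:
  "bcrndmtwjz" -> "zjwtmdnrcb" -> "zjwtmdnrcb" -> "zjwtmdnrcb"
  "kpdmpjllkqb" -> "bqklljpmdpk" -> "bqklljpmdpk" -> "bqkljpmdpk"
  "yvypxnxlejki" -> "ikjelxnxpyvy" -> "kjlxnxpyvy" -> "kjlxnxpyvy"
  "mwuxpyqyxyw" -> "wyxyqypxuwm" -> "wyxyqypxwm" -> "wyxyqypxwm"
  "fxdtbfhkcb" -> "bckhfbtdxf" -> "bckhfbtdxf" -> "bckhfbtdxf"
  "hnxotuleao" -> "oaelutoxnh" -> "ltxnh" -> "ltxnh"
  probe: "nvquph" -> "hpuqvn" -> "hpqvn" -> "hpqvn"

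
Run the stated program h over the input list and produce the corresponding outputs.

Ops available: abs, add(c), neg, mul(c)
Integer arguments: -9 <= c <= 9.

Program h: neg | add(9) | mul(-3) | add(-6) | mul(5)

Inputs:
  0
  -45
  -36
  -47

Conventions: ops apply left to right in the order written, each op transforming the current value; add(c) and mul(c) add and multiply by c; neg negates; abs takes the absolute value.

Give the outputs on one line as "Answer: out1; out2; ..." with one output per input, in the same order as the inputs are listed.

-165; -840; -705; -870

Execution, op by op:
  0 -> 0 -> 9 -> -27 -> -33 -> -165
  -45 -> 45 -> 54 -> -162 -> -168 -> -840
  -36 -> 36 -> 45 -> -135 -> -141 -> -705
  -47 -> 47 -> 56 -> -168 -> -174 -> -870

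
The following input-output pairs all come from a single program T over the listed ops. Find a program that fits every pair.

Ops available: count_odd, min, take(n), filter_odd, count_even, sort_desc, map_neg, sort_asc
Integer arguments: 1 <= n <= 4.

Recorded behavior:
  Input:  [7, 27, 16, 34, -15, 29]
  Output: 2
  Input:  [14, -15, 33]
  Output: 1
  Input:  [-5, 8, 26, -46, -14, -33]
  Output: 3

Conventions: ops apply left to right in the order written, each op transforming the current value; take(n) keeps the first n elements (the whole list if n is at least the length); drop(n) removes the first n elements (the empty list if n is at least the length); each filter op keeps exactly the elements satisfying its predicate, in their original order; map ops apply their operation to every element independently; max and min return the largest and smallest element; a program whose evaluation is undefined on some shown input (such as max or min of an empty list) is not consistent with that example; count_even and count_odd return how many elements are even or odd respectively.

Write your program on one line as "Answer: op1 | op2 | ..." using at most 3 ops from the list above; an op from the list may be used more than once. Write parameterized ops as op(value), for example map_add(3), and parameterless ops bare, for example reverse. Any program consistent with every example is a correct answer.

sort_desc | take(4) | count_even

Check, running the answer program on each example:
  [7, 27, 16, 34, -15, 29] -> [34, 29, 27, 16, 7, -15] -> [34, 29, 27, 16] -> 2
  [14, -15, 33] -> [33, 14, -15] -> [33, 14, -15] -> 1
  [-5, 8, 26, -46, -14, -33] -> [26, 8, -5, -14, -33, -46] -> [26, 8, -5, -14] -> 3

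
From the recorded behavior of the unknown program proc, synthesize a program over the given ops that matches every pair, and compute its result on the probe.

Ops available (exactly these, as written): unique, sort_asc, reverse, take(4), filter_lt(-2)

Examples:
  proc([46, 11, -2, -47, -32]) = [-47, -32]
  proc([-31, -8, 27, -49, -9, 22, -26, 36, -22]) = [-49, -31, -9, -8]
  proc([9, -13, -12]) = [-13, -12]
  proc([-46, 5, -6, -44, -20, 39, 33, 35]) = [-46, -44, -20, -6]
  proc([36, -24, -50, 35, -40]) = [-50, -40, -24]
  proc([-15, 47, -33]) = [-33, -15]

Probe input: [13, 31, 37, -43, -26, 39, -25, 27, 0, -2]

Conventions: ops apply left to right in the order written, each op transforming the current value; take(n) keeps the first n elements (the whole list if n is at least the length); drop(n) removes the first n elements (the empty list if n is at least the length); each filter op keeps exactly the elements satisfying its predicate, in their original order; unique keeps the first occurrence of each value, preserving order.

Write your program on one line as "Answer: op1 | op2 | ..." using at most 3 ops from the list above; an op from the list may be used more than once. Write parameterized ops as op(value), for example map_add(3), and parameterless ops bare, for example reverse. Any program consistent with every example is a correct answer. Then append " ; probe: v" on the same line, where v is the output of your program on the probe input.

filter_lt(-2) | take(4) | sort_asc ; probe: [-43, -26, -25]

Check, running the answer program on each example:
  [46, 11, -2, -47, -32] -> [-47, -32] -> [-47, -32] -> [-47, -32]
  [-31, -8, 27, -49, -9, 22, -26, 36, -22] -> [-31, -8, -49, -9, -26, -22] -> [-31, -8, -49, -9] -> [-49, -31, -9, -8]
  [9, -13, -12] -> [-13, -12] -> [-13, -12] -> [-13, -12]
  [-46, 5, -6, -44, -20, 39, 33, 35] -> [-46, -6, -44, -20] -> [-46, -6, -44, -20] -> [-46, -44, -20, -6]
  [36, -24, -50, 35, -40] -> [-24, -50, -40] -> [-24, -50, -40] -> [-50, -40, -24]
  [-15, 47, -33] -> [-15, -33] -> [-15, -33] -> [-33, -15]
  probe: [13, 31, 37, -43, -26, 39, -25, 27, 0, -2] -> [-43, -26, -25] -> [-43, -26, -25] -> [-43, -26, -25]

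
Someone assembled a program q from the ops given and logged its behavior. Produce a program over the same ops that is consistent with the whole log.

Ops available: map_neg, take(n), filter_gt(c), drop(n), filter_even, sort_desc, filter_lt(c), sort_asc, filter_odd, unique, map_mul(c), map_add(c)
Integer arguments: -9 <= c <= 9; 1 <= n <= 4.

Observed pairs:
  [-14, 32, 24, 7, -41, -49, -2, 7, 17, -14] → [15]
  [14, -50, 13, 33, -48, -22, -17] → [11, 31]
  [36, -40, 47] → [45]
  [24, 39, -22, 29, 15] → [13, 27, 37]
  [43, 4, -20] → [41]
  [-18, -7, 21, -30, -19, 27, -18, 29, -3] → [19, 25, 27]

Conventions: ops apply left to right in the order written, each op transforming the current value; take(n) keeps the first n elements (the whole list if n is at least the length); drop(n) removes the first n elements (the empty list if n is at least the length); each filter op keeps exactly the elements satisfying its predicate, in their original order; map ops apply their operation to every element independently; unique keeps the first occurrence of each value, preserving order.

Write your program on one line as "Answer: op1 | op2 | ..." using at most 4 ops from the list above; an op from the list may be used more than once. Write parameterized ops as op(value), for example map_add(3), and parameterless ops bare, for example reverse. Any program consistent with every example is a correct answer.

map_add(-2) | filter_odd | sort_asc | filter_gt(6)

Check, running the answer program on each example:
  [-14, 32, 24, 7, -41, -49, -2, 7, 17, -14] -> [-16, 30, 22, 5, -43, -51, -4, 5, 15, -16] -> [5, -43, -51, 5, 15] -> [-51, -43, 5, 5, 15] -> [15]
  [14, -50, 13, 33, -48, -22, -17] -> [12, -52, 11, 31, -50, -24, -19] -> [11, 31, -19] -> [-19, 11, 31] -> [11, 31]
  [36, -40, 47] -> [34, -42, 45] -> [45] -> [45] -> [45]
  [24, 39, -22, 29, 15] -> [22, 37, -24, 27, 13] -> [37, 27, 13] -> [13, 27, 37] -> [13, 27, 37]
  [43, 4, -20] -> [41, 2, -22] -> [41] -> [41] -> [41]
  [-18, -7, 21, -30, -19, 27, -18, 29, -3] -> [-20, -9, 19, -32, -21, 25, -20, 27, -5] -> [-9, 19, -21, 25, 27, -5] -> [-21, -9, -5, 19, 25, 27] -> [19, 25, 27]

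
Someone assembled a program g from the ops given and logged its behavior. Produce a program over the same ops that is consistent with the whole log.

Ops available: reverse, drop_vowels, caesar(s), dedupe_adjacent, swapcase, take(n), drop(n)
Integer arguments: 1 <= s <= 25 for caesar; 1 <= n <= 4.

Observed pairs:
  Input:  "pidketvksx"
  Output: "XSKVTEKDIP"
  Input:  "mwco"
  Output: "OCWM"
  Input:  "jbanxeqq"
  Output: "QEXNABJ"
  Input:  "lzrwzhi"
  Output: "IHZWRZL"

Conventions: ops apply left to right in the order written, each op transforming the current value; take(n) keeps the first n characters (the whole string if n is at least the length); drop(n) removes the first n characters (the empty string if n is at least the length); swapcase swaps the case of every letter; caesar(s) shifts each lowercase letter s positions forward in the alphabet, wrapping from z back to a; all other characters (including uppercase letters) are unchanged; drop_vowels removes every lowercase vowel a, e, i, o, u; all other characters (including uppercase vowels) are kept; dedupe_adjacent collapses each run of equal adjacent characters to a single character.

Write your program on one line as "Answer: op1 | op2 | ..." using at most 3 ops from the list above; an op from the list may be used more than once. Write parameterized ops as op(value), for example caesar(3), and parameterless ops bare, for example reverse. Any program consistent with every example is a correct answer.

dedupe_adjacent | swapcase | reverse

Check, running the answer program on each example:
  "pidketvksx" -> "pidketvksx" -> "PIDKETVKSX" -> "XSKVTEKDIP"
  "mwco" -> "mwco" -> "MWCO" -> "OCWM"
  "jbanxeqq" -> "jbanxeq" -> "JBANXEQ" -> "QEXNABJ"
  "lzrwzhi" -> "lzrwzhi" -> "LZRWZHI" -> "IHZWRZL"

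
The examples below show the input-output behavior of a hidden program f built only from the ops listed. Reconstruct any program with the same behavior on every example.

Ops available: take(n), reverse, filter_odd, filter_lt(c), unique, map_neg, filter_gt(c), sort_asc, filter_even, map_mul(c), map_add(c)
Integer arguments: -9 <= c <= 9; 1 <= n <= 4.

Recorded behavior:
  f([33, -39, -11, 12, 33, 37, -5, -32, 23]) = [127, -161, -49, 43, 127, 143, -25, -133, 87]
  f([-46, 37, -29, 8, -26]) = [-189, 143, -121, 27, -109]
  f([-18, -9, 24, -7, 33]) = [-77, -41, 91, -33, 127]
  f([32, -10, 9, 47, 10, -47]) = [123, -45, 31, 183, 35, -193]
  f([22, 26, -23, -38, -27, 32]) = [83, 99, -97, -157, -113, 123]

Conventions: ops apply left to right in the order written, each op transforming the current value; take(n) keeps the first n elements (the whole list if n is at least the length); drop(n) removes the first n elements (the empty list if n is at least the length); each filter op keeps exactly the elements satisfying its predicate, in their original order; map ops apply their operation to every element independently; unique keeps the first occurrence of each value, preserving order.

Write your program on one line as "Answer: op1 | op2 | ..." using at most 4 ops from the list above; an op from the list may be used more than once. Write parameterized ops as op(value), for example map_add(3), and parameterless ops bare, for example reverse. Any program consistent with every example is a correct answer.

map_neg | map_mul(-4) | map_add(-6) | map_add(1)

Check, running the answer program on each example:
  [33, -39, -11, 12, 33, 37, -5, -32, 23] -> [-33, 39, 11, -12, -33, -37, 5, 32, -23] -> [132, -156, -44, 48, 132, 148, -20, -128, 92] -> [126, -162, -50, 42, 126, 142, -26, -134, 86] -> [127, -161, -49, 43, 127, 143, -25, -133, 87]
  [-46, 37, -29, 8, -26] -> [46, -37, 29, -8, 26] -> [-184, 148, -116, 32, -104] -> [-190, 142, -122, 26, -110] -> [-189, 143, -121, 27, -109]
  [-18, -9, 24, -7, 33] -> [18, 9, -24, 7, -33] -> [-72, -36, 96, -28, 132] -> [-78, -42, 90, -34, 126] -> [-77, -41, 91, -33, 127]
  [32, -10, 9, 47, 10, -47] -> [-32, 10, -9, -47, -10, 47] -> [128, -40, 36, 188, 40, -188] -> [122, -46, 30, 182, 34, -194] -> [123, -45, 31, 183, 35, -193]
  [22, 26, -23, -38, -27, 32] -> [-22, -26, 23, 38, 27, -32] -> [88, 104, -92, -152, -108, 128] -> [82, 98, -98, -158, -114, 122] -> [83, 99, -97, -157, -113, 123]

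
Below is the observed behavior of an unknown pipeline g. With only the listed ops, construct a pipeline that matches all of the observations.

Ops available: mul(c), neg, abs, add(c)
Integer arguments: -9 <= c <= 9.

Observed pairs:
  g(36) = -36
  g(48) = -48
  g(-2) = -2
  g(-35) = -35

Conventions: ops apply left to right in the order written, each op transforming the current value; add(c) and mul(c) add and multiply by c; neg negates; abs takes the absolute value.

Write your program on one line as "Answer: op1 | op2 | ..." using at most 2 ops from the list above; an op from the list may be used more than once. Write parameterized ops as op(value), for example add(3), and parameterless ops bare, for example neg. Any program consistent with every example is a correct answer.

abs | mul(-1)

Check, running the answer program on each example:
  36 -> 36 -> -36
  48 -> 48 -> -48
  -2 -> 2 -> -2
  -35 -> 35 -> -35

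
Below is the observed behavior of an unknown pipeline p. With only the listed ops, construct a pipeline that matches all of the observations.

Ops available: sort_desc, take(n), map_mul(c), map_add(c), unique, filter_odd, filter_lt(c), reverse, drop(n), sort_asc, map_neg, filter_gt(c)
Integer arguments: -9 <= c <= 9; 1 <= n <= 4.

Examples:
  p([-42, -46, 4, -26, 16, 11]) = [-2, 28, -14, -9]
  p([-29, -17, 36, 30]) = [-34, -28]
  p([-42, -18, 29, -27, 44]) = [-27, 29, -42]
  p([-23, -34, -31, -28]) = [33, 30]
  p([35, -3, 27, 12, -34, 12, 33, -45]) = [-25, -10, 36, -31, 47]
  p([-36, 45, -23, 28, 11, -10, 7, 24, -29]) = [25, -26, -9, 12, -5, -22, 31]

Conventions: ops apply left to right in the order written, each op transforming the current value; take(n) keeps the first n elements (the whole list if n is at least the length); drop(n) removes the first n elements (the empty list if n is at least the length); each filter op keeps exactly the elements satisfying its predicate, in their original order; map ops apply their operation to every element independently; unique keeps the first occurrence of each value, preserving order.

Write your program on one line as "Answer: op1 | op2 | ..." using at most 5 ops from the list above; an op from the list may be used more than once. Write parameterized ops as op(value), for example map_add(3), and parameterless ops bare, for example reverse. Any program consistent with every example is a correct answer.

drop(2) | unique | map_add(-2) | map_neg

Check, running the answer program on each example:
  [-42, -46, 4, -26, 16, 11] -> [4, -26, 16, 11] -> [4, -26, 16, 11] -> [2, -28, 14, 9] -> [-2, 28, -14, -9]
  [-29, -17, 36, 30] -> [36, 30] -> [36, 30] -> [34, 28] -> [-34, -28]
  [-42, -18, 29, -27, 44] -> [29, -27, 44] -> [29, -27, 44] -> [27, -29, 42] -> [-27, 29, -42]
  [-23, -34, -31, -28] -> [-31, -28] -> [-31, -28] -> [-33, -30] -> [33, 30]
  [35, -3, 27, 12, -34, 12, 33, -45] -> [27, 12, -34, 12, 33, -45] -> [27, 12, -34, 33, -45] -> [25, 10, -36, 31, -47] -> [-25, -10, 36, -31, 47]
  [-36, 45, -23, 28, 11, -10, 7, 24, -29] -> [-23, 28, 11, -10, 7, 24, -29] -> [-23, 28, 11, -10, 7, 24, -29] -> [-25, 26, 9, -12, 5, 22, -31] -> [25, -26, -9, 12, -5, -22, 31]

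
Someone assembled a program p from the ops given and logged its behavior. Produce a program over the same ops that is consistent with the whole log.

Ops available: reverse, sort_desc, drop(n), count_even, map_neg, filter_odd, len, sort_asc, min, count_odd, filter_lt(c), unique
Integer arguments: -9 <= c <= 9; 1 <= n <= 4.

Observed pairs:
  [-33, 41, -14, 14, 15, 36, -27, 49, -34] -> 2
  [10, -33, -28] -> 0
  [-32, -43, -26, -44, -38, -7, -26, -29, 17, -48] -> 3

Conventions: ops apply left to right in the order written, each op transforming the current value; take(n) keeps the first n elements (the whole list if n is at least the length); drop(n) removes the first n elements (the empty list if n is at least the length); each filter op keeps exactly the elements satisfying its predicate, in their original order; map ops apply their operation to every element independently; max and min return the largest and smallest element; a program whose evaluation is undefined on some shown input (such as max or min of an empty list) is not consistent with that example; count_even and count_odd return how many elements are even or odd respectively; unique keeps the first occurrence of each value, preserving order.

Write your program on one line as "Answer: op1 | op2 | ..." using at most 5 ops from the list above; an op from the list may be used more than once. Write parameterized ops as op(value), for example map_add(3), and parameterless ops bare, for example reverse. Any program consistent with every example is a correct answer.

drop(1) | drop(1) | drop(2) | count_even

Check, running the answer program on each example:
  [-33, 41, -14, 14, 15, 36, -27, 49, -34] -> [41, -14, 14, 15, 36, -27, 49, -34] -> [-14, 14, 15, 36, -27, 49, -34] -> [15, 36, -27, 49, -34] -> 2
  [10, -33, -28] -> [-33, -28] -> [-28] -> [] -> 0
  [-32, -43, -26, -44, -38, -7, -26, -29, 17, -48] -> [-43, -26, -44, -38, -7, -26, -29, 17, -48] -> [-26, -44, -38, -7, -26, -29, 17, -48] -> [-38, -7, -26, -29, 17, -48] -> 3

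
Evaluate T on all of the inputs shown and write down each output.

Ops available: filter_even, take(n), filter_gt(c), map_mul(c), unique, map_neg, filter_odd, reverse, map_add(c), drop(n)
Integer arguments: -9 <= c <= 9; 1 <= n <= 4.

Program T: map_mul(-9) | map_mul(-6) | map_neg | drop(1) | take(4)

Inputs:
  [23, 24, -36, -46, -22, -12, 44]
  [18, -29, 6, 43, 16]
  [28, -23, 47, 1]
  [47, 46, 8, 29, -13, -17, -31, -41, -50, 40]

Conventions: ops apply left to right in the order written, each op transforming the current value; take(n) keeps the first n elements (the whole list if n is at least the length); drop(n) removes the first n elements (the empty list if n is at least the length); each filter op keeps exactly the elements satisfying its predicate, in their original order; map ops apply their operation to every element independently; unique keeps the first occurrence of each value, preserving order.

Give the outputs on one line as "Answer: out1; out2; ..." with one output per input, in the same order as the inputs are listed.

[-1296, 1944, 2484, 1188]; [1566, -324, -2322, -864]; [1242, -2538, -54]; [-2484, -432, -1566, 702]

Execution, op by op:
  [23, 24, -36, -46, -22, -12, 44] -> [-207, -216, 324, 414, 198, 108, -396] -> [1242, 1296, -1944, -2484, -1188, -648, 2376] -> [-1242, -1296, 1944, 2484, 1188, 648, -2376] -> [-1296, 1944, 2484, 1188, 648, -2376] -> [-1296, 1944, 2484, 1188]
  [18, -29, 6, 43, 16] -> [-162, 261, -54, -387, -144] -> [972, -1566, 324, 2322, 864] -> [-972, 1566, -324, -2322, -864] -> [1566, -324, -2322, -864] -> [1566, -324, -2322, -864]
  [28, -23, 47, 1] -> [-252, 207, -423, -9] -> [1512, -1242, 2538, 54] -> [-1512, 1242, -2538, -54] -> [1242, -2538, -54] -> [1242, -2538, -54]
  [47, 46, 8, 29, -13, -17, -31, -41, -50, 40] -> [-423, -414, -72, -261, 117, 153, 279, 369, 450, -360] -> [2538, 2484, 432, 1566, -702, -918, -1674, -2214, -2700, 2160] -> [-2538, -2484, -432, -1566, 702, 918, 1674, 2214, 2700, -2160] -> [-2484, -432, -1566, 702, 918, 1674, 2214, 2700, -2160] -> [-2484, -432, -1566, 702]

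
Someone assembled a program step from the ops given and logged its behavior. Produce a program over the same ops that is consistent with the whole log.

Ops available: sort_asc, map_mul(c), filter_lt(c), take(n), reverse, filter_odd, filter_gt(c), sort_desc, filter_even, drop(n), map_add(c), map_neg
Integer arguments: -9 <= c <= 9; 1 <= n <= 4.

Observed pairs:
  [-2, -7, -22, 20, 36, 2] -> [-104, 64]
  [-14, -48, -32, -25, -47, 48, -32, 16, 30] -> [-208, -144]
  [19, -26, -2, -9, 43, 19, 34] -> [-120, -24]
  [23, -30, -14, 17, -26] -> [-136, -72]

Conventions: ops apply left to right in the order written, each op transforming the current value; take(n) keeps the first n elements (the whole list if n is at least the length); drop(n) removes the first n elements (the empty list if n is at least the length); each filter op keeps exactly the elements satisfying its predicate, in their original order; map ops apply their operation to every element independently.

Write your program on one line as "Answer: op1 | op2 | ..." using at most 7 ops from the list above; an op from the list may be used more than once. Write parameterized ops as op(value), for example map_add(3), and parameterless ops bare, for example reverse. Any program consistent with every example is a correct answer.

drop(1) | filter_even | map_add(-4) | take(2) | map_mul(-1) | map_mul(-4)

Check, running the answer program on each example:
  [-2, -7, -22, 20, 36, 2] -> [-7, -22, 20, 36, 2] -> [-22, 20, 36, 2] -> [-26, 16, 32, -2] -> [-26, 16] -> [26, -16] -> [-104, 64]
  [-14, -48, -32, -25, -47, 48, -32, 16, 30] -> [-48, -32, -25, -47, 48, -32, 16, 30] -> [-48, -32, 48, -32, 16, 30] -> [-52, -36, 44, -36, 12, 26] -> [-52, -36] -> [52, 36] -> [-208, -144]
  [19, -26, -2, -9, 43, 19, 34] -> [-26, -2, -9, 43, 19, 34] -> [-26, -2, 34] -> [-30, -6, 30] -> [-30, -6] -> [30, 6] -> [-120, -24]
  [23, -30, -14, 17, -26] -> [-30, -14, 17, -26] -> [-30, -14, -26] -> [-34, -18, -30] -> [-34, -18] -> [34, 18] -> [-136, -72]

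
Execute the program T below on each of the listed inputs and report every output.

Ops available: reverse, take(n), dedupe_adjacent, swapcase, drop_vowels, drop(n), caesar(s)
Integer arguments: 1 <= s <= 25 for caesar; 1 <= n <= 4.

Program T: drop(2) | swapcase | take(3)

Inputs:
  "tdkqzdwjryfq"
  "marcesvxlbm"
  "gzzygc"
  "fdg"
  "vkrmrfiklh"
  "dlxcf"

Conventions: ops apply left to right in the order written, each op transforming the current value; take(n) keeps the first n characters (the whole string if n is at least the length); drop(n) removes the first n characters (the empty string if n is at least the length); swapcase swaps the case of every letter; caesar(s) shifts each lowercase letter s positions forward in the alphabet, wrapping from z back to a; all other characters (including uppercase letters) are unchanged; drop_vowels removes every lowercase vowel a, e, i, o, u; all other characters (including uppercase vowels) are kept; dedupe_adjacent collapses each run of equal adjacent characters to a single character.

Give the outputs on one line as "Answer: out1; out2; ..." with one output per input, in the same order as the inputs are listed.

Execution, op by op:
  "tdkqzdwjryfq" -> "kqzdwjryfq" -> "KQZDWJRYFQ" -> "KQZ"
  "marcesvxlbm" -> "rcesvxlbm" -> "RCESVXLBM" -> "RCE"
  "gzzygc" -> "zygc" -> "ZYGC" -> "ZYG"
  "fdg" -> "g" -> "G" -> "G"
  "vkrmrfiklh" -> "rmrfiklh" -> "RMRFIKLH" -> "RMR"
  "dlxcf" -> "xcf" -> "XCF" -> "XCF"

"KQZ"; "RCE"; "ZYG"; "G"; "RMR"; "XCF"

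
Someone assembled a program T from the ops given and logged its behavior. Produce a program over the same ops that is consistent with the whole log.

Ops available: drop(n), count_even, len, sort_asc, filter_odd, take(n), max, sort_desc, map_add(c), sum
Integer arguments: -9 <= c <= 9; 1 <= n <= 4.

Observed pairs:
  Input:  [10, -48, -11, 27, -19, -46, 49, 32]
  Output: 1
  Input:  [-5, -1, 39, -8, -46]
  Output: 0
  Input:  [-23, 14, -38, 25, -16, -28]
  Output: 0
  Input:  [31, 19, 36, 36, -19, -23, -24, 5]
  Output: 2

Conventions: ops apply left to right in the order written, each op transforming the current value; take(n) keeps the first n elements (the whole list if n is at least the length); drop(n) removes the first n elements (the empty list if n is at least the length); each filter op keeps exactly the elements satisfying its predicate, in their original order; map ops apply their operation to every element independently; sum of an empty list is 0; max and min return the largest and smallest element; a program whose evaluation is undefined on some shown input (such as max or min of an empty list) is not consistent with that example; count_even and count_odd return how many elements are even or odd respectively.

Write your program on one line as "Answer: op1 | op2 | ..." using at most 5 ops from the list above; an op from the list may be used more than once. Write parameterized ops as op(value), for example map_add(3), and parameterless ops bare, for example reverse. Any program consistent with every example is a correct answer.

sort_desc | filter_odd | drop(3) | len

Check, running the answer program on each example:
  [10, -48, -11, 27, -19, -46, 49, 32] -> [49, 32, 27, 10, -11, -19, -46, -48] -> [49, 27, -11, -19] -> [-19] -> 1
  [-5, -1, 39, -8, -46] -> [39, -1, -5, -8, -46] -> [39, -1, -5] -> [] -> 0
  [-23, 14, -38, 25, -16, -28] -> [25, 14, -16, -23, -28, -38] -> [25, -23] -> [] -> 0
  [31, 19, 36, 36, -19, -23, -24, 5] -> [36, 36, 31, 19, 5, -19, -23, -24] -> [31, 19, 5, -19, -23] -> [-19, -23] -> 2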